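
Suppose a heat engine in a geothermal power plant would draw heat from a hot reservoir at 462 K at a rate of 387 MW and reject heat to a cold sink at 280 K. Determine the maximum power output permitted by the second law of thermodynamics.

No engine can exceed the Carnot limit: η_max = 1 − T_C/T_H = 1 − 280.00/462.00 = 0.3939.
W_max = η_max · Q_H = 0.3939 × 387 = 152 MW.

Ẇ_max ≈ 152 MW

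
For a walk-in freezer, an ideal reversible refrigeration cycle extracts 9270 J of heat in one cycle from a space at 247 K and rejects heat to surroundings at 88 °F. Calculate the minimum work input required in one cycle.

T_H = 88 °F → (88 − 32) × 5/9 = 31.11 °C = 304.26 K.
For a reversible refrigerator, COP_R = T_C/(T_H − T_C) = 247.00/57.26 = 4.3136.
W = Q_C/COP_R = 9270/4.3136 = 2149 J.

W_in ≈ 2149 J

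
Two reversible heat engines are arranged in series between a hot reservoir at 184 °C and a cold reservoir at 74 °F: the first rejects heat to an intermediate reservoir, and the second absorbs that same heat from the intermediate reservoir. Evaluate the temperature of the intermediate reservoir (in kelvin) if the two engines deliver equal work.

T_m ≈ 377 K

T_H = 184 °C → 184 + 273.15 = 457.15 K.
T_C = 74 °F → (74 − 32) × 5/9 = 23.33 °C = 296.48 K.
For reversible stages Q_m = Q_H·(T_m/T_H). Setting W₁ = Q_H(1 − T_m/T_H) equal to W₂ = Q_m(1 − T_C/T_m) = Q_H·(T_m − T_C)/T_H gives T_H − T_m = T_m − T_C, so T_m = (T_H + T_C)/2 = (457.15 + 296.48)/2 = 377 K.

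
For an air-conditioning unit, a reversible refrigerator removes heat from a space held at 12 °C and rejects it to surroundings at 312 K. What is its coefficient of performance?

COP_R ≈ 10.6

T_C = 12 °C → 12 + 273.15 = 285.15 K.
COP_R = T_C/(T_H − T_C) = 285.15/(312.00 − 285.15) = 10.6.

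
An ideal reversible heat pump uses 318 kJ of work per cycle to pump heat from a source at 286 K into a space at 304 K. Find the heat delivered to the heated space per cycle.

COP_HP = T_H/(T_H − T_C) = 304.00/18.00 = 16.8889.
Q_H = COP_HP · W = 16.8889 × 318 = 5370 kJ.

Q_H ≈ 5370 kJ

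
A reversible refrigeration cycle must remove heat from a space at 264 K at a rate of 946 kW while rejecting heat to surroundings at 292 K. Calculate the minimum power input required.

COP_R = T_C/(T_H − T_C) = 264.00/28.00 = 9.4286.
W = Q_C/COP_R = 946/9.4286 = 100 kW.

Ẇ_in ≈ 100 kW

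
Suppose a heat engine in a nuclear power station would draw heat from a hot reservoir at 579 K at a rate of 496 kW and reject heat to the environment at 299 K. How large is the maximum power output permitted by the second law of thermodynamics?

The second-law ceiling is the Carnot efficiency, η_max = 1 − T_C/T_H = 1 − 299.00/579.00 = 0.4836.
W_max = η_max · Q_H = 0.4836 × 496 = 239.9 kW.

Ẇ_max ≈ 239.9 kW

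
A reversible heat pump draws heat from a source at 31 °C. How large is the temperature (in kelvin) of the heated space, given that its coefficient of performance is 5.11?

T_H ≈ 378.2 K

T_C = 31 °C → 31 + 273.15 = 304.15 K.
COP_HP = T_H/(T_H − T_C) ⇒ T_H = T_C·COP_HP/(COP_HP − 1) = 304.15 × 5.11/(5.11 − 1) = 378.2 K.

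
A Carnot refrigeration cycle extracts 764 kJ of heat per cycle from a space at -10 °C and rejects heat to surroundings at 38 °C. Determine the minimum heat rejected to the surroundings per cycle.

T_H = 38 °C → 38 + 273.15 = 311.15 K.
T_C = -10 °C → -10 + 273.15 = 263.15 K.
For a reversible cycle Q_H/Q_C = T_H/T_C, so Q_H = Q_C·T_H/T_C = 764 × 311.15/263.15 = 903 kJ.

Q_H ≈ 903 kJ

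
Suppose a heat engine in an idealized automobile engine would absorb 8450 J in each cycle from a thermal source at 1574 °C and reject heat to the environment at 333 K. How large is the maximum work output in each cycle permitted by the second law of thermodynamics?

T_H = 1574 °C → 1574 + 273.15 = 1847.15 K.
By the Carnot theorem, η_max = 1 − T_C/T_H = 1 − 333.00/1847.15 = 0.8197.
W_max = η_max · Q_H = 0.8197 × 8450 = 6930 J.

W_max ≈ 6930 J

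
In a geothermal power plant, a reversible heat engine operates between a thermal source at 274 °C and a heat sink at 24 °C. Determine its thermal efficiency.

η ≈ 0.457

T_H = 274 °C → 274 + 273.15 = 547.15 K.
T_C = 24 °C → 24 + 273.15 = 297.15 K.
For a reversible engine, η = 1 − T_C/T_H = 1 − 297.15/547.15 = 0.457.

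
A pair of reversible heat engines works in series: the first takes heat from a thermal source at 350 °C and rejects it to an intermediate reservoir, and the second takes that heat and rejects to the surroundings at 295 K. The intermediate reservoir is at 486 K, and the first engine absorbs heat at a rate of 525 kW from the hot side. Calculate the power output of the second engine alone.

T_H = 350 °C → 350 + 273.15 = 623.15 K.
Heat entering the second stage: Q_m = Q_H·(T_m/T_H) = 525 × 486.00/623.15 = 409 kW.
Second-stage efficiency η₂ = 1 − T_C/T_m = 1 − 295.00/486.00 = 0.3930, so W₂ = η₂·Q_m = 161 kW.

Ẇ₂ ≈ 161 kW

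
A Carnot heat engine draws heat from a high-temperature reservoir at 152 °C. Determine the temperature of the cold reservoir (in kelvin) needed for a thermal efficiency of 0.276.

T_C ≈ 308 K

T_H = 152 °C → 152 + 273.15 = 425.15 K.
From η = 1 − T_C/T_H, T_C = T_H·(1 − η) = 425.15 × (1 − 0.276) = 308 K.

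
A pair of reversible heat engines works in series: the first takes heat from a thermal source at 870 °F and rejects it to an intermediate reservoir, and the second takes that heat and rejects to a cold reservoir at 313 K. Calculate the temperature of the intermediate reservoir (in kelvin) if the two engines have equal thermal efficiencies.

T_m ≈ 481 K

T_H = 870 °F → (870 − 32) × 5/9 = 465.56 °C = 738.71 K.
Equal efficiencies require 1 − T_m/T_H = 1 − T_C/T_m, i.e. T_m/T_H = T_C/T_m, so T_m = √(T_H·T_C) = √(738.71 × 313.00) = 481 K.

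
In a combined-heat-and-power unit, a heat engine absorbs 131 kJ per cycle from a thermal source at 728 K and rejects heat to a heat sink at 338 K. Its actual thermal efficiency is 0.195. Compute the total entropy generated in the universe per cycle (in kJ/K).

ΔS_univ ≈ 0.1321 kJ/K

W = η·Q_H = 0.195 × 131 = 25.55 kJ, so Q_C = Q_H − W = 105.5 kJ.
The hot reservoir loses entropy Q_H/T_H = 131/728.00 = 0.1799 kJ/K; the cold reservoir gains Q_C/T_C = 105.5/338.00 = 0.3120 kJ/K.
ΔS_univ = −Q_H/T_H + Q_C/T_C = 0.1321 kJ/K (> 0, since η = 0.195 < η_Carnot = 0.536).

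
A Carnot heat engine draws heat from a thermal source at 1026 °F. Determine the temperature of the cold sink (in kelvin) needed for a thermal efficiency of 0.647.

T_C ≈ 291 K

T_H = 1026 °F → (1026 − 32) × 5/9 = 552.22 °C = 825.37 K.
From η = 1 − T_C/T_H, T_C = T_H·(1 − η) = 825.37 × (1 − 0.647) = 291 K.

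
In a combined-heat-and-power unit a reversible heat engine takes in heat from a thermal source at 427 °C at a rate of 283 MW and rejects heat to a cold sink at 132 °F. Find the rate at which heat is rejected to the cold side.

Q̇_C ≈ 133 MW

T_H = 427 °C → 427 + 273.15 = 700.15 K.
T_C = 132 °F → (132 − 32) × 5/9 = 55.56 °C = 328.71 K.
η_rev = 1 − T_C/T_H = 1 − 328.71/700.15 = 0.5305.
For a reversible cycle Q_C/Q_H = T_C/T_H, so Q_C = 283 × 328.71/700.15 = 133 MW.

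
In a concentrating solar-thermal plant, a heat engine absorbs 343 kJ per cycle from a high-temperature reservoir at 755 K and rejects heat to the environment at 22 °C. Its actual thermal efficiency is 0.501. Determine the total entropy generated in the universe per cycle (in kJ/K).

T_C = 22 °C → 22 + 273.15 = 295.15 K.
W = η·Q_H = 0.501 × 343 = 171.8 kJ, so Q_C = Q_H − W = 171.2 kJ.
The hot reservoir loses entropy Q_H/T_H = 343/755.00 = 0.4543 kJ/K; the cold reservoir gains Q_C/T_C = 171.2/295.15 = 0.5799 kJ/K.
ΔS_univ = −Q_H/T_H + Q_C/T_C = 0.126 kJ/K (> 0, since η = 0.501 < η_Carnot = 0.609).

ΔS_univ ≈ 0.126 kJ/K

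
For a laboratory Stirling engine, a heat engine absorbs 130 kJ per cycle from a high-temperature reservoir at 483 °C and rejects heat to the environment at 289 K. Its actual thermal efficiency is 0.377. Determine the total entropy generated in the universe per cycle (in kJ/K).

T_H = 483 °C → 483 + 273.15 = 756.15 K.
W = η·Q_H = 0.377 × 130 = 49.01 kJ, so Q_C = Q_H − W = 80.99 kJ.
Reservoir entropy changes: ΔS_H = −Q_H/T_H = −130/756.15 = -0.1719 kJ/K and ΔS_C = +Q_C/T_C = 80.99/289.00 = 0.2802 kJ/K.
ΔS_univ = −Q_H/T_H + Q_C/T_C = 0.108 kJ/K (> 0, since η = 0.377 < η_Carnot = 0.618).

ΔS_univ ≈ 0.108 kJ/K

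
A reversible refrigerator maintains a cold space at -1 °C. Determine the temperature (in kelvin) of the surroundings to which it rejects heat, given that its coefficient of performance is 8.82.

T_H ≈ 303 K

T_C = -1 °C → -1 + 273.15 = 272.15 K.
COP_R = T_C/(T_H − T_C) ⇒ T_H = T_C·(1 + 1/COP_R) = 272.15 × (1 + 1/8.82) = 303 K.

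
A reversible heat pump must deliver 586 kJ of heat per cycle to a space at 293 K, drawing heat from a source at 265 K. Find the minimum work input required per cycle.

The Carnot heat-pump COP is COP_HP = T_H/(T_H − T_C) = 293.00/28.00 = 10.4643.
W = Q_H/COP_HP = 586/10.4643 = 56.0 kJ.

W_in ≈ 56.0 kJ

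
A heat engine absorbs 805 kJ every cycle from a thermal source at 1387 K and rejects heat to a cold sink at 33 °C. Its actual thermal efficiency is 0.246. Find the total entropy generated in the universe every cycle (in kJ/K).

ΔS_univ ≈ 1.40 kJ/K

T_C = 33 °C → 33 + 273.15 = 306.15 K.
W = η·Q_H = 0.246 × 805 = 198.0 kJ, so Q_C = Q_H − W = 607.0 kJ.
Reservoir entropy changes: ΔS_H = −Q_H/T_H = −805/1387.00 = -0.5804 kJ/K and ΔS_C = +Q_C/T_C = 607.0/306.15 = 1.983 kJ/K.
ΔS_univ = −Q_H/T_H + Q_C/T_C = 1.40 kJ/K (> 0, since η = 0.246 < η_Carnot = 0.779).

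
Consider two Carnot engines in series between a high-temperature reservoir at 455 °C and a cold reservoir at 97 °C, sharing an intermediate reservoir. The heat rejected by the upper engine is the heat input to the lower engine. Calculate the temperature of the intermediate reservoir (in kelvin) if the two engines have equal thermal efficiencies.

T_H = 455 °C → 455 + 273.15 = 728.15 K.
T_C = 97 °C → 97 + 273.15 = 370.15 K.
Equal efficiencies require 1 − T_m/T_H = 1 − T_C/T_m, i.e. T_m/T_H = T_C/T_m, so T_m = √(T_H·T_C) = √(728.15 × 370.15) = 519 K.

T_m ≈ 519 K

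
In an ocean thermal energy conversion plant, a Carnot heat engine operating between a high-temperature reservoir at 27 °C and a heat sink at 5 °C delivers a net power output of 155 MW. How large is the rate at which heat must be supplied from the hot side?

T_H = 27 °C → 27 + 273.15 = 300.15 K.
T_C = 5 °C → 5 + 273.15 = 278.15 K.
Carnot efficiency: η = 1 − T_C/T_H = 1 − 278.15/300.15 = 0.0733.
Q_H = W/η = 155/0.0733 = 2110 MW.

Q̇_H ≈ 2110 MW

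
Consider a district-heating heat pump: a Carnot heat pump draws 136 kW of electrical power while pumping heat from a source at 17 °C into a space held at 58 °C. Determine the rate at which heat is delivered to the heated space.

T_H = 58 °C → 58 + 273.15 = 331.15 K.
T_C = 17 °C → 17 + 273.15 = 290.15 K.
For a reversible heat pump, COP_HP = T_H/(T_H − T_C) = 331.15/41.00 = 8.0768.
Q_H = COP_HP · W = 8.0768 × 136 = 1100 kW.

Q̇_H ≈ 1100 kW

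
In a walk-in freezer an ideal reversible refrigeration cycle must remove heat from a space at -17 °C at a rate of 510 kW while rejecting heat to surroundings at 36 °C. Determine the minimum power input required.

Ẇ_in ≈ 106 kW

T_H = 36 °C → 36 + 273.15 = 309.15 K.
T_C = -17 °C → -17 + 273.15 = 256.15 K.
For a reversible refrigerator, COP_R = T_C/(T_H − T_C) = 256.15/53.00 = 4.8330.
W = Q_C/COP_R = 510/4.8330 = 106 kW.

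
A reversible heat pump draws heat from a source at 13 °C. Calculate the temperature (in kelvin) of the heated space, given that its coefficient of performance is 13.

T_C = 13 °C → 13 + 273.15 = 286.15 K.
COP_HP = T_H/(T_H − T_C) ⇒ T_H = T_C·COP_HP/(COP_HP − 1) = 286.15 × 13/(13 − 1) = 310 K.

T_H ≈ 310 K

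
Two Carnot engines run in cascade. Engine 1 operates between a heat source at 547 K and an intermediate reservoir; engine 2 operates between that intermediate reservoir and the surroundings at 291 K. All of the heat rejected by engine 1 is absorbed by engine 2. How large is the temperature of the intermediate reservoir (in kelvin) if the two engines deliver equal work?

For reversible stages Q_m = Q_H·(T_m/T_H). Setting W₁ = Q_H(1 − T_m/T_H) equal to W₂ = Q_m(1 − T_C/T_m) = Q_H·(T_m − T_C)/T_H gives T_H − T_m = T_m − T_C, so T_m = (T_H + T_C)/2 = (547.00 + 291.00)/2 = 419.0 K.

T_m ≈ 419.0 K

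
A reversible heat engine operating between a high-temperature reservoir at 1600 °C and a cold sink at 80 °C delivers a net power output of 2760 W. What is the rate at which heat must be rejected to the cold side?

T_H = 1600 °C → 1600 + 273.15 = 1873.15 K.
T_C = 80 °C → 80 + 273.15 = 353.15 K.
Since the cycle is reversible, η = 1 − T_C/T_H = 1 − 353.15/1873.15 = 0.8115.
Since Q_C/Q_H = T_C/T_H and Q_H = W/η, Q_C = W·T_C/(T_H − T_C) = 2760 × 353.15/1520.00 = 641 W.

Q̇_C ≈ 641 W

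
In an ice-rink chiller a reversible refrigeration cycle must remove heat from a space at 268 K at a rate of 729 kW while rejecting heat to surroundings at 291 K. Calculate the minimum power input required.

Ẇ_in ≈ 62.6 kW

The reversible coefficient of performance is COP_R = T_C/(T_H − T_C) = 268.00/23.00 = 11.6522.
W = Q_C/COP_R = 729/11.6522 = 62.6 kW.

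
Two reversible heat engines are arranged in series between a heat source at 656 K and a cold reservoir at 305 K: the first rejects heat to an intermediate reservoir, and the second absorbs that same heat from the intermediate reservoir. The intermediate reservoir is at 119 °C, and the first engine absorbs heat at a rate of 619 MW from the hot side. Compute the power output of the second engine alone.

Ẇ₂ ≈ 82.2 MW

T_m = 119 °C → 119 + 273.15 = 392.15 K.
Heat entering the second stage: Q_m = Q_H·(T_m/T_H) = 619 × 392.15/656.00 = 370 MW.
Second-stage efficiency η₂ = 1 − T_C/T_m = 1 − 305.00/392.15 = 0.2222, so W₂ = η₂·Q_m = 82.2 MW.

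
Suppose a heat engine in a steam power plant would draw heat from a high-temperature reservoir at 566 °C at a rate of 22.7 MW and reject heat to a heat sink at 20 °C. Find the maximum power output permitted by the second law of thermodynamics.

T_H = 566 °C → 566 + 273.15 = 839.15 K.
T_C = 20 °C → 20 + 273.15 = 293.15 K.
By the Carnot theorem, η_max = 1 − T_C/T_H = 1 − 293.15/839.15 = 0.6507.
W_max = η_max · Q_H = 0.6507 × 22.7 = 14.8 MW.

Ẇ_max ≈ 14.8 MW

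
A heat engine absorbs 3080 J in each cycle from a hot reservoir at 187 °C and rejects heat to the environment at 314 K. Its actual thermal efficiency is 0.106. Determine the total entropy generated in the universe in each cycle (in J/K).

ΔS_univ ≈ 2.08 J/K

T_H = 187 °C → 187 + 273.15 = 460.15 K.
W = η·Q_H = 0.106 × 3080 = 326.5 J, so Q_C = Q_H − W = 2754 J.
Reservoir entropy changes: ΔS_H = −Q_H/T_H = −3080/460.15 = -6.693 J/K and ΔS_C = +Q_C/T_C = 2754/314.00 = 8.769 J/K.
ΔS_univ = −Q_H/T_H + Q_C/T_C = 2.08 J/K (> 0, since η = 0.106 < η_Carnot = 0.318).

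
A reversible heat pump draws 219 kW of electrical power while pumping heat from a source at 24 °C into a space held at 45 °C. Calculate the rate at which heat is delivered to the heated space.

Q̇_H ≈ 3318 kW

T_H = 45 °C → 45 + 273.15 = 318.15 K.
T_C = 24 °C → 24 + 273.15 = 297.15 K.
COP_HP = T_H/(T_H − T_C) = 318.15/21.00 = 15.1500.
Q_H = COP_HP · W = 15.1500 × 219 = 3318 kW.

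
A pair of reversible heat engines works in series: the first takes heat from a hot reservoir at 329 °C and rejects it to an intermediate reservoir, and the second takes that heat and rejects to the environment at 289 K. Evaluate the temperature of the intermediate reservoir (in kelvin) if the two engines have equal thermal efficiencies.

T_m ≈ 417.2 K

T_H = 329 °C → 329 + 273.15 = 602.15 K.
Equal efficiencies require 1 − T_m/T_H = 1 − T_C/T_m, i.e. T_m/T_H = T_C/T_m, so T_m = √(T_H·T_C) = √(602.15 × 289.00) = 417.2 K.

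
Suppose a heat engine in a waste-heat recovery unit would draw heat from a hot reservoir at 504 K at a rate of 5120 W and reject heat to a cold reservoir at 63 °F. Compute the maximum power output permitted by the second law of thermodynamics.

T_C = 63 °F → (63 − 32) × 5/9 = 17.22 °C = 290.37 K.
The upper bound on efficiency is η_max = 1 − T_C/T_H = 1 − 290.37/504.00 = 0.4239.
W_max = η_max · Q_H = 0.4239 × 5120 = 2170 W.

Ẇ_max ≈ 2170 W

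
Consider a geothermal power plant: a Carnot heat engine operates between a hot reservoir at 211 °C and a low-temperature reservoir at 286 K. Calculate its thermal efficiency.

η ≈ 0.409

T_H = 211 °C → 211 + 273.15 = 484.15 K.
The Carnot efficiency is η = 1 − T_C/T_H = 1 − 286.00/484.15 = 0.409.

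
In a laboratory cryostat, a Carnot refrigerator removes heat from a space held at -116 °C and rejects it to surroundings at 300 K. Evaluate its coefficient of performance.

T_C = -116 °C → -116 + 273.15 = 157.15 K.
For a reversible refrigerator, COP_R = T_C/(T_H − T_C) = 157.15/(300.00 − 157.15) = 1.10.

COP_R ≈ 1.10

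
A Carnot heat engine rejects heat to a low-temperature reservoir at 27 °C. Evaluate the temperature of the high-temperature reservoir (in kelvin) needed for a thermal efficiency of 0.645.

T_C = 27 °C → 27 + 273.15 = 300.15 K.
From η = 1 − T_C/T_H, solving for T_H gives T_H = T_C/(1 − η) = 300.15/(1 − 0.645) = 845.5 K.

T_H ≈ 845.5 K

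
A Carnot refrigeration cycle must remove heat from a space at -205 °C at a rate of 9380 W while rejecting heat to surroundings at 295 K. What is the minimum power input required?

T_C = -205 °C → -205 + 273.15 = 68.15 K.
The reversible coefficient of performance is COP_R = T_C/(T_H − T_C) = 68.15/226.85 = 0.3004.
W = Q_C/COP_R = 9380/0.3004 = 31200 W.

Ẇ_in ≈ 31200 W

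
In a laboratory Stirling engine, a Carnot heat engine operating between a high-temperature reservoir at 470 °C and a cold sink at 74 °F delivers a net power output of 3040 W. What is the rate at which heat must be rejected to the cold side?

T_H = 470 °C → 470 + 273.15 = 743.15 K.
T_C = 74 °F → (74 − 32) × 5/9 = 23.33 °C = 296.48 K.
Since the cycle is reversible, η = 1 − T_C/T_H = 1 − 296.48/743.15 = 0.6010.
Since Q_C/Q_H = T_C/T_H and Q_H = W/η, Q_C = W·T_C/(T_H − T_C) = 3040 × 296.48/446.67 = 2018 W.

Q̇_C ≈ 2018 W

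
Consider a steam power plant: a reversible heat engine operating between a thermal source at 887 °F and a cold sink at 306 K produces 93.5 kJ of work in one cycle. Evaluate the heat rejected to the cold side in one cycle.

T_H = 887 °F → (887 − 32) × 5/9 = 475.00 °C = 748.15 K.
For a reversible engine, η = 1 − T_C/T_H = 1 − 306.00/748.15 = 0.5910.
Since Q_C/Q_H = T_C/T_H and Q_H = W/η, Q_C = W·T_C/(T_H − T_C) = 93.5 × 306.00/442.15 = 64.7 kJ.

Q_C ≈ 64.7 kJ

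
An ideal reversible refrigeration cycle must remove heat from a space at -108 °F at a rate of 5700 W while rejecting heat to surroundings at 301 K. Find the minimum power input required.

T_C = -108 °F → (-108 − 32) × 5/9 = -77.78 °C = 195.37 K.
The reversible coefficient of performance is COP_R = T_C/(T_H − T_C) = 195.37/105.63 = 1.8496.
W = Q_C/COP_R = 5700/1.8496 = 3082 W.

Ẇ_in ≈ 3082 W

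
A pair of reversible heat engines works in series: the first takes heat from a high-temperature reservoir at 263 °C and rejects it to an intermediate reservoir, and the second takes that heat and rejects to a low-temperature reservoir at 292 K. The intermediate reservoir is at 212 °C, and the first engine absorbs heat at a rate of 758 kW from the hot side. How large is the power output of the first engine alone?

T_H = 263 °C → 263 + 273.15 = 536.15 K.
T_m = 212 °C → 212 + 273.15 = 485.15 K.
First-stage efficiency η₁ = 1 − T_m/T_H = 1 − 485.15/536.15 = 0.0951.
W₁ = η₁·Q_H = 0.0951 × 758 = 72.10 kW.

Ẇ₁ ≈ 72.10 kW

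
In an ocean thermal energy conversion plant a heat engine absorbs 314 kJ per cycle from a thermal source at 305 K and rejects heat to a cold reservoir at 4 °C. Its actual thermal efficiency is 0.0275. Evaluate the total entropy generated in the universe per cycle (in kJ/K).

ΔS_univ ≈ 0.07230 kJ/K

T_C = 4 °C → 4 + 273.15 = 277.15 K.
W = η·Q_H = 0.0275 × 314 = 8.635 kJ, so Q_C = Q_H − W = 305.4 kJ.
Entropy balance on the reservoirs: −Q_H/T_H = -1.030 kJ/K, +Q_C/T_C = 1.102 kJ/K.
ΔS_univ = −Q_H/T_H + Q_C/T_C = 0.07230 kJ/K (> 0, since η = 0.0275 < η_Carnot = 0.091).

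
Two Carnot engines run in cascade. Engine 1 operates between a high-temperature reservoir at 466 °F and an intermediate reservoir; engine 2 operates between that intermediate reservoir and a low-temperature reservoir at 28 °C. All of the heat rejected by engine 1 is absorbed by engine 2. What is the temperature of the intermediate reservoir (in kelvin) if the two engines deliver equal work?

T_m ≈ 407.7 K

T_H = 466 °F → (466 − 32) × 5/9 = 241.11 °C = 514.26 K.
T_C = 28 °C → 28 + 273.15 = 301.15 K.
For reversible stages Q_m = Q_H·(T_m/T_H). Setting W₁ = Q_H(1 − T_m/T_H) equal to W₂ = Q_m(1 − T_C/T_m) = Q_H·(T_m − T_C)/T_H gives T_H − T_m = T_m − T_C, so T_m = (T_H + T_C)/2 = (514.26 + 301.15)/2 = 407.7 K.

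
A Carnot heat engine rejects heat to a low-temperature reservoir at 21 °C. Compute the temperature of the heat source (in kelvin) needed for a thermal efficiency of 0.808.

T_C = 21 °C → 21 + 273.15 = 294.15 K.
From η = 1 − T_C/T_H, solving for T_H gives T_H = T_C/(1 − η) = 294.15/(1 − 0.808) = 1530 K.

T_H ≈ 1530 K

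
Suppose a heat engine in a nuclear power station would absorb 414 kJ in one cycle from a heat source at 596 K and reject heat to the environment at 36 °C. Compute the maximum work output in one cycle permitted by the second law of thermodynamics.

T_C = 36 °C → 36 + 273.15 = 309.15 K.
The second-law ceiling is the Carnot efficiency, η_max = 1 − T_C/T_H = 1 − 309.15/596.00 = 0.4813.
W_max = η_max · Q_H = 0.4813 × 414 = 199 kJ.

W_max ≈ 199 kJ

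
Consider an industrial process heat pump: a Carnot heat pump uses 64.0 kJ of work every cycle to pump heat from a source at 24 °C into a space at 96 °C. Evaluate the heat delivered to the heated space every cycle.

Q_H ≈ 328.1 kJ

T_H = 96 °C → 96 + 273.15 = 369.15 K.
T_C = 24 °C → 24 + 273.15 = 297.15 K.
For a reversible heat pump, COP_HP = T_H/(T_H − T_C) = 369.15/72.00 = 5.1271.
Q_H = COP_HP · W = 5.1271 × 64.0 = 328.1 kJ.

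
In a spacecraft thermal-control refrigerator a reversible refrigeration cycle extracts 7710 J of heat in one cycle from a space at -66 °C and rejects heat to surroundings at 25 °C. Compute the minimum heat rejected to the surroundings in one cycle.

T_H = 25 °C → 25 + 273.15 = 298.15 K.
T_C = -66 °C → -66 + 273.15 = 207.15 K.
For a reversible cycle Q_H/Q_C = T_H/T_C, so Q_H = Q_C·T_H/T_C = 7710 × 298.15/207.15 = 11100 J.

Q_H ≈ 11100 J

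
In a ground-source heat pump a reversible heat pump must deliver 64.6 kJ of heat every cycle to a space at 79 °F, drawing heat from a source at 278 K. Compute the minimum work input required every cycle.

W_in ≈ 4.590 kJ

T_H = 79 °F → (79 − 32) × 5/9 = 26.11 °C = 299.26 K.
For a reversible heat pump, COP_HP = T_H/(T_H − T_C) = 299.26/21.26 = 14.0755.
W = Q_H/COP_HP = 64.6/14.0755 = 4.590 kJ.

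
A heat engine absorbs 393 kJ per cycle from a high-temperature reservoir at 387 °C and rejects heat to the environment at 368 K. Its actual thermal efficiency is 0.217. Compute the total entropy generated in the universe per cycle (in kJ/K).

ΔS_univ ≈ 0.2409 kJ/K

T_H = 387 °C → 387 + 273.15 = 660.15 K.
W = η·Q_H = 0.217 × 393 = 85.28 kJ, so Q_C = Q_H − W = 307.7 kJ.
Entropy balance on the reservoirs: −Q_H/T_H = -0.5953 kJ/K, +Q_C/T_C = 0.8362 kJ/K.
ΔS_univ = −Q_H/T_H + Q_C/T_C = 0.2409 kJ/K (> 0, since η = 0.217 < η_Carnot = 0.443).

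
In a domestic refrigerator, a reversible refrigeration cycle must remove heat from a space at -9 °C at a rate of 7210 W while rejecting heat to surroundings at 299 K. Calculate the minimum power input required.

T_C = -9 °C → -9 + 273.15 = 264.15 K.
For a reversible refrigerator, COP_R = T_C/(T_H − T_C) = 264.15/34.85 = 7.5796.
W = Q_C/COP_R = 7210/7.5796 = 951 W.

Ẇ_in ≈ 951 W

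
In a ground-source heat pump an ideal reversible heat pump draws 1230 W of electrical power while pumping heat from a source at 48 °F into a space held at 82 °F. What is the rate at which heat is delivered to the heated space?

T_H = 82 °F → (82 − 32) × 5/9 = 27.78 °C = 300.93 K.
T_C = 48 °F → (48 − 32) × 5/9 = 8.89 °C = 282.04 K.
Reversible heating COP: COP_HP = T_H/(T_H − T_C) = 300.93/18.89 = 15.9315.
Q_H = COP_HP · W = 15.9315 × 1230 = 19600 W.

Q̇_H ≈ 19600 W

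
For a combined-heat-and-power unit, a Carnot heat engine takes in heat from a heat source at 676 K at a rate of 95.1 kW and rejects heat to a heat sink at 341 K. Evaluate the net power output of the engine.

η_rev = 1 − T_C/T_H = 1 − 341.00/676.00 = 0.4956.
W = η·Q_H = 0.4956 × 95.1 = 47.1 kW.

Ẇ ≈ 47.1 kW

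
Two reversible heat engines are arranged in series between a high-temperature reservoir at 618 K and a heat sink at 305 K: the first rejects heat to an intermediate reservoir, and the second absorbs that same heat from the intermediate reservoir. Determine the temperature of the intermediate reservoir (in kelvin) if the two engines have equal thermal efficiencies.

T_m ≈ 434 K

Equal efficiencies require 1 − T_m/T_H = 1 − T_C/T_m, i.e. T_m/T_H = T_C/T_m, so T_m = √(T_H·T_C) = √(618.00 × 305.00) = 434 K.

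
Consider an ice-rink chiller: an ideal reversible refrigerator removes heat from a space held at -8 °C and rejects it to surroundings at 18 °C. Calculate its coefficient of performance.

COP_R ≈ 10.20

T_H = 18 °C → 18 + 273.15 = 291.15 K.
T_C = -8 °C → -8 + 273.15 = 265.15 K.
COP_R = T_C/(T_H − T_C) = 265.15/(291.15 − 265.15) = 10.20.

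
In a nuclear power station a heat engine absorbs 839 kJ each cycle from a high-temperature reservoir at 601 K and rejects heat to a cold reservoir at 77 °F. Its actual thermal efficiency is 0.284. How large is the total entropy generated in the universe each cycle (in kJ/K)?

T_C = 77 °F → (77 − 32) × 5/9 = 25.00 °C = 298.15 K.
W = η·Q_H = 0.284 × 839 = 238.3 kJ, so Q_C = Q_H − W = 600.7 kJ.
The hot reservoir loses entropy Q_H/T_H = 839/601.00 = 1.396 kJ/K; the cold reservoir gains Q_C/T_C = 600.7/298.15 = 2.015 kJ/K.
ΔS_univ = −Q_H/T_H + Q_C/T_C = 0.619 kJ/K (> 0, since η = 0.284 < η_Carnot = 0.504).

ΔS_univ ≈ 0.619 kJ/K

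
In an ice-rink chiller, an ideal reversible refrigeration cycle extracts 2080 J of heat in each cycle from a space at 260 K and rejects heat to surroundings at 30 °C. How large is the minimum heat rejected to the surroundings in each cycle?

Q_H ≈ 2430 J

T_H = 30 °C → 30 + 273.15 = 303.15 K.
For a reversible cycle Q_H/Q_C = T_H/T_C, so Q_H = Q_C·T_H/T_C = 2080 × 303.15/260.00 = 2430 J.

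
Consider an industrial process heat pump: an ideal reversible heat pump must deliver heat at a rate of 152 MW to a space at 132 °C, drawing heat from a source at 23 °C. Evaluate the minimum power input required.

T_H = 132 °C → 132 + 273.15 = 405.15 K.
T_C = 23 °C → 23 + 273.15 = 296.15 K.
COP_HP = T_H/(T_H − T_C) = 405.15/109.00 = 3.7170.
W = Q_H/COP_HP = 152/3.7170 = 40.9 MW.

Ẇ_in ≈ 40.9 MW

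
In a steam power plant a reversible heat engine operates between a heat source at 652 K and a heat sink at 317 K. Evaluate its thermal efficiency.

Since the cycle is reversible, η = 1 − T_C/T_H = 1 − 317.00/652.00 = 0.514.

η ≈ 0.514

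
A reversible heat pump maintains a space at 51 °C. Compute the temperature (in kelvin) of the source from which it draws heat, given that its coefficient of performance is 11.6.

T_C ≈ 296.2 K

T_H = 51 °C → 51 + 273.15 = 324.15 K.
COP_HP = T_H/(T_H − T_C) ⇒ T_C = T_H·(COP_HP − 1)/COP_HP = 324.15 × (11.6 − 1)/11.6 = 296.2 K.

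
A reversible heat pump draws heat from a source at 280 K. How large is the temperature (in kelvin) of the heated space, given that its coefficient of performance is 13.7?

T_H ≈ 302 K

COP_HP = T_H/(T_H − T_C) ⇒ T_H = T_C·COP_HP/(COP_HP − 1) = 280.00 × 13.7/(13.7 − 1) = 302 K.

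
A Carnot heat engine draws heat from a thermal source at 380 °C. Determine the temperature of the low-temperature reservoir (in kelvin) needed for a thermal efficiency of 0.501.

T_H = 380 °C → 380 + 273.15 = 653.15 K.
From η = 1 − T_C/T_H, T_C = T_H·(1 − η) = 653.15 × (1 − 0.501) = 326 K.

T_C ≈ 326 K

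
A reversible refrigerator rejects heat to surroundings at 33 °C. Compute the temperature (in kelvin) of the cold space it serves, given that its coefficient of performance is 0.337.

T_C ≈ 77.2 K

T_H = 33 °C → 33 + 273.15 = 306.15 K.
COP_R = T_C/(T_H − T_C) ⇒ T_C = T_H·COP_R/(1 + COP_R) = 306.15 × 0.337/(1 + 0.337) = 77.2 K.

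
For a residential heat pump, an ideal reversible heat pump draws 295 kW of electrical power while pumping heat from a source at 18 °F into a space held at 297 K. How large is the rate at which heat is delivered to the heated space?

Q̇_H ≈ 2770 kW

T_C = 18 °F → (18 − 32) × 5/9 = -7.78 °C = 265.37 K.
COP_HP = T_H/(T_H − T_C) = 297.00/31.63 = 9.3905.
Q_H = COP_HP · W = 9.3905 × 295 = 2770 kW.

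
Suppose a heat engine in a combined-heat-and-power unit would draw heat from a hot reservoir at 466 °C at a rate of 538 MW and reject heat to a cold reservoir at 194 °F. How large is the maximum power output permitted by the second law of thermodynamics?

Ẇ_max ≈ 274 MW

T_H = 466 °C → 466 + 273.15 = 739.15 K.
T_C = 194 °F → (194 − 32) × 5/9 = 90.00 °C = 363.15 K.
No engine can exceed the Carnot limit: η_max = 1 − T_C/T_H = 1 − 363.15/739.15 = 0.5087.
W_max = η_max · Q_H = 0.5087 × 538 = 274 MW.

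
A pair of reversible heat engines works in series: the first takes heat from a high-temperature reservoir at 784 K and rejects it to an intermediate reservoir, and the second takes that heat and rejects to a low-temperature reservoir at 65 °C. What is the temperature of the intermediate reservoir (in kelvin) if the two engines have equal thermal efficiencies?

T_C = 65 °C → 65 + 273.15 = 338.15 K.
Equal efficiencies require 1 − T_m/T_H = 1 − T_C/T_m, i.e. T_m/T_H = T_C/T_m, so T_m = √(T_H·T_C) = √(784.00 × 338.15) = 514.9 K.

T_m ≈ 514.9 K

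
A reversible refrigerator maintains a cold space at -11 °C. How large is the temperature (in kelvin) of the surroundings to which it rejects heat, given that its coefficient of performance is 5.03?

T_C = -11 °C → -11 + 273.15 = 262.15 K.
COP_R = T_C/(T_H − T_C) ⇒ T_H = T_C·(1 + 1/COP_R) = 262.15 × (1 + 1/5.03) = 314 K.

T_H ≈ 314 K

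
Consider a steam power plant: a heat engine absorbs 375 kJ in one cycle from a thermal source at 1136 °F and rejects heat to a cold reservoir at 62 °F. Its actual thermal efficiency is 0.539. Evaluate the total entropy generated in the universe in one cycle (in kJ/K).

ΔS_univ ≈ 0.173 kJ/K

T_H = 1136 °F → (1136 − 32) × 5/9 = 613.33 °C = 886.48 K.
T_C = 62 °F → (62 − 32) × 5/9 = 16.67 °C = 289.82 K.
W = η·Q_H = 0.539 × 375 = 202.1 kJ, so Q_C = Q_H − W = 172.9 kJ.
Reservoir entropy changes: ΔS_H = −Q_H/T_H = −375/886.48 = -0.4230 kJ/K and ΔS_C = +Q_C/T_C = 172.9/289.82 = 0.5965 kJ/K.
ΔS_univ = −Q_H/T_H + Q_C/T_C = 0.173 kJ/K (> 0, since η = 0.539 < η_Carnot = 0.673).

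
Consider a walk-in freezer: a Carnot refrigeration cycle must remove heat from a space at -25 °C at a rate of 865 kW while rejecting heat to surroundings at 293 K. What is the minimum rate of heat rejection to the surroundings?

T_C = -25 °C → -25 + 273.15 = 248.15 K.
For a reversible cycle Q_H/Q_C = T_H/T_C, so Q_H = Q_C·T_H/T_C = 865 × 293.00/248.15 = 1020 kW.

Q̇_H ≈ 1020 kW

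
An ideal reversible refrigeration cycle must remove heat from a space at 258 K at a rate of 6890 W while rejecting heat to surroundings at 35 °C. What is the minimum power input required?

T_H = 35 °C → 35 + 273.15 = 308.15 K.
For a reversible refrigerator, COP_R = T_C/(T_H − T_C) = 258.00/50.15 = 5.1446.
W = Q_C/COP_R = 6890/5.1446 = 1340 W.

Ẇ_in ≈ 1340 W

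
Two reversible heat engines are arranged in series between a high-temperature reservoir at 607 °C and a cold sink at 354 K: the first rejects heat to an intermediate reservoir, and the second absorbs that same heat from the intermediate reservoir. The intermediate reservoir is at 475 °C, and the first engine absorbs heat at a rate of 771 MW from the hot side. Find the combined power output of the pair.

T_H = 607 °C → 607 + 273.15 = 880.15 K.
Two reversible stages in series are equivalent to a single Carnot engine between T_H and T_C, so η_total = 1 − T_C/T_H = 1 − 354.00/880.15 = 0.5978.
W_total = η_total · Q_H = 0.5978 × 771 = 461 MW.

Ẇ_total ≈ 461 MW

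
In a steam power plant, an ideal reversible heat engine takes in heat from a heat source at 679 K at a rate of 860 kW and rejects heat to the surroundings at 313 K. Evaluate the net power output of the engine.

Ẇ ≈ 464 kW

For a reversible engine, η = 1 − T_C/T_H = 1 − 313.00/679.00 = 0.5390.
W = η·Q_H = 0.5390 × 860 = 464 kW.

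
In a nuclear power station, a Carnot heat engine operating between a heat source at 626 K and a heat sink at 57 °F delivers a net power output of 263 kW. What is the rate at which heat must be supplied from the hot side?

Q̇_H ≈ 486 kW

T_C = 57 °F → (57 − 32) × 5/9 = 13.89 °C = 287.04 K.
For a reversible engine, η = 1 − T_C/T_H = 1 − 287.04/626.00 = 0.5415.
Q_H = W/η = 263/0.5415 = 486 kW.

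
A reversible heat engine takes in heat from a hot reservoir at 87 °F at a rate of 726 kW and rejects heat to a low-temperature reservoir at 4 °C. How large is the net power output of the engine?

Ẇ ≈ 63.5 kW

T_H = 87 °F → (87 − 32) × 5/9 = 30.56 °C = 303.71 K.
T_C = 4 °C → 4 + 273.15 = 277.15 K.
Carnot efficiency: η = 1 − T_C/T_H = 1 − 277.15/303.71 = 0.0874.
W = η·Q_H = 0.0874 × 726 = 63.5 kW.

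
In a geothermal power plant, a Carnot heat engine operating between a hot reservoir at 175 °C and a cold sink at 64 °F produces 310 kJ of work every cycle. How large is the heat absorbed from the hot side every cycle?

Q_H ≈ 883.6 kJ

T_H = 175 °C → 175 + 273.15 = 448.15 K.
T_C = 64 °F → (64 − 32) × 5/9 = 17.78 °C = 290.93 K.
The Carnot efficiency is η = 1 − T_C/T_H = 1 − 290.93/448.15 = 0.3508.
Q_H = W/η = 310/0.3508 = 883.6 kJ.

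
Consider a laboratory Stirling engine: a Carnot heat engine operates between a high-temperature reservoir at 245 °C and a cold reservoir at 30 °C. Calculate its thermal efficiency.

η ≈ 0.4149

T_H = 245 °C → 245 + 273.15 = 518.15 K.
T_C = 30 °C → 30 + 273.15 = 303.15 K.
For a reversible engine, η = 1 − T_C/T_H = 1 − 303.15/518.15 = 0.4149.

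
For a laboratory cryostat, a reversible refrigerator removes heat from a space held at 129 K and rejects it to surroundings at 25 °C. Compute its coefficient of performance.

COP_R ≈ 0.763

T_H = 25 °C → 25 + 273.15 = 298.15 K.
COP_R = T_C/(T_H − T_C) = 129.00/(298.15 − 129.00) = 0.763.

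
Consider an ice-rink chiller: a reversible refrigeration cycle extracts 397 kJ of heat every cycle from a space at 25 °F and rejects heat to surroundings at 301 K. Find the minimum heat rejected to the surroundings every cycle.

T_C = 25 °F → (25 − 32) × 5/9 = -3.89 °C = 269.26 K.
For a reversible cycle Q_H/Q_C = T_H/T_C, so Q_H = Q_C·T_H/T_C = 397 × 301.00/269.26 = 443.8 kJ.

Q_H ≈ 443.8 kJ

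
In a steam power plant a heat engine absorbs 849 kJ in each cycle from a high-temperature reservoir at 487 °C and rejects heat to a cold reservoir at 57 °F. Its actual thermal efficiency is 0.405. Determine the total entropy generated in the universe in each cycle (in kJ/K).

T_H = 487 °C → 487 + 273.15 = 760.15 K.
T_C = 57 °F → (57 − 32) × 5/9 = 13.89 °C = 287.04 K.
W = η·Q_H = 0.405 × 849 = 343.8 kJ, so Q_C = Q_H − W = 505.2 kJ.
Reservoir entropy changes: ΔS_H = −Q_H/T_H = −849/760.15 = -1.117 kJ/K and ΔS_C = +Q_C/T_C = 505.2/287.04 = 1.760 kJ/K.
ΔS_univ = −Q_H/T_H + Q_C/T_C = 0.6430 kJ/K (> 0, since η = 0.405 < η_Carnot = 0.622).

ΔS_univ ≈ 0.6430 kJ/K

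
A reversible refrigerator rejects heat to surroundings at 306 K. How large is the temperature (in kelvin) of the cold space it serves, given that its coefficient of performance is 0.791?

T_C ≈ 135.1 K

COP_R = T_C/(T_H − T_C) ⇒ T_C = T_H·COP_R/(1 + COP_R) = 306.00 × 0.791/(1 + 0.791) = 135.1 K.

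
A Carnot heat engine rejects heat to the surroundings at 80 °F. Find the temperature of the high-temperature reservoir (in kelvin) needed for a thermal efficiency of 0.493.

T_H ≈ 591 K

T_C = 80 °F → (80 − 32) × 5/9 = 26.67 °C = 299.82 K.
From η = 1 − T_C/T_H, solving for T_H gives T_H = T_C/(1 − η) = 299.82/(1 − 0.493) = 591 K.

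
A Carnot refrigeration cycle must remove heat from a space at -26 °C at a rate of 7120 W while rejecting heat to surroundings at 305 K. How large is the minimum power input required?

T_C = -26 °C → -26 + 273.15 = 247.15 K.
Carnot COP: COP_R = T_C/(T_H − T_C) = 247.15/57.85 = 4.2723.
W = Q_C/COP_R = 7120/4.2723 = 1667 W.

Ẇ_in ≈ 1667 W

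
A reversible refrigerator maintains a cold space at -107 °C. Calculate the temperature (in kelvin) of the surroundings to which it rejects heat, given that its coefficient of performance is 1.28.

T_H ≈ 296.0 K

T_C = -107 °C → -107 + 273.15 = 166.15 K.
COP_R = T_C/(T_H − T_C) ⇒ T_H = T_C·(1 + 1/COP_R) = 166.15 × (1 + 1/1.28) = 296.0 K.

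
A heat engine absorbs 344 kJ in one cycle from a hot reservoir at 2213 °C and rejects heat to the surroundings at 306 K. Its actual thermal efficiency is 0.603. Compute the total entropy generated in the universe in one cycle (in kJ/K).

ΔS_univ ≈ 0.3079 kJ/K

T_H = 2213 °C → 2213 + 273.15 = 2486.15 K.
W = η·Q_H = 0.603 × 344 = 207.4 kJ, so Q_C = Q_H − W = 136.6 kJ.
Reservoir entropy changes: ΔS_H = −Q_H/T_H = −344/2486.15 = -0.1384 kJ/K and ΔS_C = +Q_C/T_C = 136.6/306.00 = 0.4463 kJ/K.
ΔS_univ = −Q_H/T_H + Q_C/T_C = 0.3079 kJ/K (> 0, since η = 0.603 < η_Carnot = 0.877).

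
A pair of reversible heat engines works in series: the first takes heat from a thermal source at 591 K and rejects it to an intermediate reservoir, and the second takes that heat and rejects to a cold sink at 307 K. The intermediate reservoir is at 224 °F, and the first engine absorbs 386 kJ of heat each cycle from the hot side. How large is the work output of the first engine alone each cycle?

W₁ ≈ 138 kJ

T_m = 224 °F → (224 − 32) × 5/9 = 106.67 °C = 379.82 K.
First-stage efficiency η₁ = 1 − T_m/T_H = 1 − 379.82/591.00 = 0.3573.
W₁ = η₁·Q_H = 0.3573 × 386 = 138 kJ.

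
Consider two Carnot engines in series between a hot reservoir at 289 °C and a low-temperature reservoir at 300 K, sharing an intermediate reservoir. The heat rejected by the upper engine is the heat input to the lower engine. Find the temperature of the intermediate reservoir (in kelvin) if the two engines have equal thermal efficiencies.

T_H = 289 °C → 289 + 273.15 = 562.15 K.
Equal efficiencies require 1 − T_m/T_H = 1 − T_C/T_m, i.e. T_m/T_H = T_C/T_m, so T_m = √(T_H·T_C) = √(562.15 × 300.00) = 410.7 K.

T_m ≈ 410.7 K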